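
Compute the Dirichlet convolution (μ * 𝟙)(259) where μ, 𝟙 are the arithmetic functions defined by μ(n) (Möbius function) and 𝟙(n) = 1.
(μ * 𝟙)(259) = 0

Divisors of 259: [1, 7, 37, 259]. For each d | 259:
  d = 1: μ(1) · 𝟙(259/1) = 1 · 1 = 1
  d = 7: μ(7) · 𝟙(259/7) = -1 · 1 = -1
  d = 37: μ(37) · 𝟙(259/37) = -1 · 1 = -1
  d = 259: μ(259) · 𝟙(259/259) = 1 · 1 = 1
Summing: (μ * 𝟙)(259) = 1 + -1 + -1 + 1 = 0.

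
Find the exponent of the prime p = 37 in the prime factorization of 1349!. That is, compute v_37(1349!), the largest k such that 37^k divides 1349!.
v_37(1349!) = 36

Legendre's formula: v_p(n!) = Σ_{k ≥ 1} ⌊n / p^k⌋. For p = 37, n = 1349, the terms are:
  ⌊1349/37^1⌋ = ⌊1349/37⌋ = 36
(the next term ⌊1349/37^2⌋ = 0, terminating the sum). Summing: v_37(1349!) = 36 = 36.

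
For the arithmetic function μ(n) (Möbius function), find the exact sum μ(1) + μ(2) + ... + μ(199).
Σ_{n ≤ 199} μ(n) = -8

Compute μ(n) for each 1 ≤ n ≤ 199: μ(1) = 1, μ(2) = -1, μ(3) = -1, μ(4) = 0, μ(5) = -1, μ(6) = 1, μ(7) = -1, μ(8) = 0, μ(9) = 0, μ(10) = 1, μ(11) = -1, μ(12) = 0, μ(13) = -1, μ(14) = 1, μ(15) = 1, μ(16) = 0, μ(17) = -1, μ(18) = 0, μ(19) = -1, μ(20) = 0, μ(21) = 1, μ(22) = 1, μ(23) = -1, μ(24) = 0, μ(25) = 0, μ(26) = 1, μ(27) = 0, μ(28) = 0, μ(29) = -1, μ(30) = -1, μ(31) = -1, μ(32) = 0, μ(33) = 1, μ(34) = 1, μ(35) = 1, μ(36) = 0, μ(37) = -1, μ(38) = 1, μ(39) = 1, μ(40) = 0, μ(41) = -1, μ(42) = -1, μ(43) = -1, μ(44) = 0, μ(45) = 0, μ(46) = 1, μ(47) = -1, μ(48) = 0, μ(49) = 0, μ(50) = 0, μ(51) = 1, μ(52) = 0, μ(53) = -1, μ(54) = 0, μ(55) = 1, μ(56) = 0, μ(57) = 1, μ(58) = 1, μ(59) = -1, μ(60) = 0, μ(61) = -1, μ(62) = 1, μ(63) = 0, μ(64) = 0, μ(65) = 1, μ(66) = -1, μ(67) = -1, μ(68) = 0, μ(69) = 1, μ(70) = -1, μ(71) = -1, μ(72) = 0, μ(73) = -1, μ(74) = 1, μ(75) = 0, μ(76) = 0, μ(77) = 1, μ(78) = -1, μ(79) = -1, μ(80) = 0, μ(81) = 0, μ(82) = 1, μ(83) = -1, μ(84) = 0, μ(85) = 1, μ(86) = 1, μ(87) = 1, μ(88) = 0, μ(89) = -1, μ(90) = 0, μ(91) = 1, μ(92) = 0, μ(93) = 1, μ(94) = 1, μ(95) = 1, μ(96) = 0, μ(97) = -1, μ(98) = 0, μ(99) = 0, μ(100) = 0, μ(101) = -1, μ(102) = -1, μ(103) = -1, μ(104) = 0, μ(105) = -1, μ(106) = 1, μ(107) = -1, μ(108) = 0, μ(109) = -1, μ(110) = -1, μ(111) = 1, μ(112) = 0, μ(113) = -1, μ(114) = -1, μ(115) = 1, μ(116) = 0, μ(117) = 0, μ(118) = 1, μ(119) = 1, μ(120) = 0, μ(121) = 0, μ(122) = 1, μ(123) = 1, μ(124) = 0, μ(125) = 0, μ(126) = 0, μ(127) = -1, μ(128) = 0, μ(129) = 1, μ(130) = -1, μ(131) = -1, μ(132) = 0, μ(133) = 1, μ(134) = 1, μ(135) = 0, μ(136) = 0, μ(137) = -1, μ(138) = -1, μ(139) = -1, μ(140) = 0, μ(141) = 1, μ(142) = 1, μ(143) = 1, μ(144) = 0, μ(145) = 1, μ(146) = 1, μ(147) = 0, μ(148) = 0, μ(149) = -1, μ(150) = 0, μ(151) = -1, μ(152) = 0, μ(153) = 0, μ(154) = -1, μ(155) = 1, μ(156) = 0, μ(157) = -1, μ(158) = 1, μ(159) = 1, μ(160) = 0, μ(161) = 1, μ(162) = 0, μ(163) = -1, μ(164) = 0, μ(165) = -1, μ(166) = 1, μ(167) = -1, μ(168) = 0, μ(169) = 0, μ(170) = -1, μ(171) = 0, μ(172) = 0, μ(173) = -1, μ(174) = -1, μ(175) = 0, μ(176) = 0, μ(177) = 1, μ(178) = 1, μ(179) = -1, μ(180) = 0, μ(181) = -1, μ(182) = -1, μ(183) = 1, μ(184) = 0, μ(185) = 1, μ(186) = -1, μ(187) = 1, μ(188) = 0, μ(189) = 0, μ(190) = -1, μ(191) = -1, μ(192) = 0, μ(193) = -1, μ(194) = 1, μ(195) = -1, μ(196) = 0, μ(197) = -1, μ(198) = 0, μ(199) = -1. Summing all 199 values: -8. (Mertens function M(x) = Σ_{n ≤ x} μ(n); on average M(x) should be small (PNT ⟺ M(x) = o(x)).)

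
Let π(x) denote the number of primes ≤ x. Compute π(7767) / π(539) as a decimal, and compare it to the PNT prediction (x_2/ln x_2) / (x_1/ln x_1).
π(7767)/π(539) = 985/99 ≈ 9.9495;  PNT prediction ≈ 10.1182.

π(539) = 99 and π(7767) = 985, so π(7767)/π(539) ≈ 9.9495. The PNT-predicted ratio is (7767/ln(7767)) / (539/ln(539)) ≈ 10.1182. The two agree to within a few percent, as expected.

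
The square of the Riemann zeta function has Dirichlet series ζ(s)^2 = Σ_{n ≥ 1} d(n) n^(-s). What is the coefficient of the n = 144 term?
d(144) = 15

ζ(s)^2 = (Σ 1/m^s)(Σ 1/k^s). The coefficient of 1/n^s in the product is the number of ordered pairs (m, k) with mk = n, which equals d(n). For n = 144, divisors are [1, 2, 3, 4, 6, 8, 9, 12, 16, 18, 24, 36, 48, 72, 144], so d(144) = 15.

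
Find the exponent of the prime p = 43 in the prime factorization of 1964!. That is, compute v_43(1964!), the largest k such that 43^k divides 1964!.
v_43(1964!) = 46

Legendre's formula: v_p(n!) = Σ_{k ≥ 1} ⌊n / p^k⌋. For p = 43, n = 1964, the terms are:
  ⌊1964/43^1⌋ = ⌊1964/43⌋ = 45
  ⌊1964/43^2⌋ = ⌊1964/1849⌋ = 1
(the next term ⌊1964/43^3⌋ = 0, terminating the sum). Summing: v_43(1964!) = 45 + 1 = 46.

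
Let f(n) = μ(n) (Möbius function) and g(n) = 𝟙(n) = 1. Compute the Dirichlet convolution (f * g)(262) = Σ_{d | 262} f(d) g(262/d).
(μ * 𝟙)(262) = 0

Divisors of 262: [1, 2, 131, 262]. For each d | 262:
  d = 1: μ(1) · 𝟙(262/1) = 1 · 1 = 1
  d = 2: μ(2) · 𝟙(262/2) = -1 · 1 = -1
  d = 131: μ(131) · 𝟙(262/131) = -1 · 1 = -1
  d = 262: μ(262) · 𝟙(262/262) = 1 · 1 = 1
Summing: (μ * 𝟙)(262) = 1 + -1 + -1 + 1 = 0.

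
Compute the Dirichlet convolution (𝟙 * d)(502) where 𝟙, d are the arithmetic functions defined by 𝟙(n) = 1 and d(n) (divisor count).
(𝟙 * d)(502) = 9

Divisors of 502: [1, 2, 251, 502]. For each d | 502:
  d = 1: 𝟙(1) · d(502/1) = 1 · 4 = 4
  d = 2: 𝟙(2) · d(502/2) = 1 · 2 = 2
  d = 251: 𝟙(251) · d(502/251) = 1 · 2 = 2
  d = 502: 𝟙(502) · d(502/502) = 1 · 1 = 1
Summing: (𝟙 * d)(502) = 4 + 2 + 2 + 1 = 9.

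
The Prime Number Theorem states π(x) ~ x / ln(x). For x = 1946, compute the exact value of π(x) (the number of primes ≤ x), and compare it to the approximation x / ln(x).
π(1946) = 295;  x/ln(x) ≈ 256.95;  relative error ≈ 12.90%.

Directly count primes up to 1946: π(1946) = 295. The PNT approximation gives 1946/ln(1946) ≈ 1946/7.57353 ≈ 256.95. Relative error (π(x) − x/ln(x)) / π(x) ≈ 12.90%; the approximation is known to undercount slightly (Li(x) is a better estimate).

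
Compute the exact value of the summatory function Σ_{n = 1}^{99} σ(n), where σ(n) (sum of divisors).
Σ_{n ≤ 99} σ(n) = 8082

Compute σ(n) for each 1 ≤ n ≤ 99: σ(1) = 1, σ(2) = 3, σ(3) = 4, σ(4) = 7, σ(5) = 6, σ(6) = 12, σ(7) = 8, σ(8) = 15, σ(9) = 13, σ(10) = 18, σ(11) = 12, σ(12) = 28, σ(13) = 14, σ(14) = 24, σ(15) = 24, σ(16) = 31, σ(17) = 18, σ(18) = 39, σ(19) = 20, σ(20) = 42, σ(21) = 32, σ(22) = 36, σ(23) = 24, σ(24) = 60, σ(25) = 31, σ(26) = 42, σ(27) = 40, σ(28) = 56, σ(29) = 30, σ(30) = 72, σ(31) = 32, σ(32) = 63, σ(33) = 48, σ(34) = 54, σ(35) = 48, σ(36) = 91, σ(37) = 38, σ(38) = 60, σ(39) = 56, σ(40) = 90, σ(41) = 42, σ(42) = 96, σ(43) = 44, σ(44) = 84, σ(45) = 78, σ(46) = 72, σ(47) = 48, σ(48) = 124, σ(49) = 57, σ(50) = 93, σ(51) = 72, σ(52) = 98, σ(53) = 54, σ(54) = 120, σ(55) = 72, σ(56) = 120, σ(57) = 80, σ(58) = 90, σ(59) = 60, σ(60) = 168, σ(61) = 62, σ(62) = 96, σ(63) = 104, σ(64) = 127, σ(65) = 84, σ(66) = 144, σ(67) = 68, σ(68) = 126, σ(69) = 96, σ(70) = 144, σ(71) = 72, σ(72) = 195, σ(73) = 74, σ(74) = 114, σ(75) = 124, σ(76) = 140, σ(77) = 96, σ(78) = 168, σ(79) = 80, σ(80) = 186, σ(81) = 121, σ(82) = 126, σ(83) = 84, σ(84) = 224, σ(85) = 108, σ(86) = 132, σ(87) = 120, σ(88) = 180, σ(89) = 90, σ(90) = 234, σ(91) = 112, σ(92) = 168, σ(93) = 128, σ(94) = 144, σ(95) = 120, σ(96) = 252, σ(97) = 98, σ(98) = 171, σ(99) = 156. Summing all 99 values: 8082. (Average order: Σ_{n ≤ x} σ(n) ~ (π²/12) x². For x = 99, (π²/12)·99² ≈ 8061.00.)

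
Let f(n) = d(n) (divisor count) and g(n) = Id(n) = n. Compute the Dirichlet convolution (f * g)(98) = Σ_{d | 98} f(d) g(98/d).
(d * Id)(98) = 264

Divisors of 98: [1, 2, 7, 14, 49, 98]. For each d | 98:
  d = 1: d(1) · Id(98/1) = 1 · 98 = 98
  d = 2: d(2) · Id(98/2) = 2 · 49 = 98
  d = 7: d(7) · Id(98/7) = 2 · 14 = 28
  d = 14: d(14) · Id(98/14) = 4 · 7 = 28
  d = 49: d(49) · Id(98/49) = 3 · 2 = 6
  d = 98: d(98) · Id(98/98) = 6 · 1 = 6
Summing: (d * Id)(98) = 98 + 98 + 28 + 28 + 6 + 6 = 264.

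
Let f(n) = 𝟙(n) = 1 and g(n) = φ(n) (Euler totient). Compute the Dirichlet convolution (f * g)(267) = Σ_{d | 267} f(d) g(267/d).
(𝟙 * φ)(267) = 267

Divisors of 267: [1, 3, 89, 267]. For each d | 267:
  d = 1: 𝟙(1) · φ(267/1) = 1 · 176 = 176
  d = 3: 𝟙(3) · φ(267/3) = 1 · 88 = 88
  d = 89: 𝟙(89) · φ(267/89) = 1 · 2 = 2
  d = 267: 𝟙(267) · φ(267/267) = 1 · 1 = 1
Summing: (𝟙 * φ)(267) = 176 + 88 + 2 + 1 = 267.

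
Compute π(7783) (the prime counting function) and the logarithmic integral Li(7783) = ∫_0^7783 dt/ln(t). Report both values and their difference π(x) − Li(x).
π(7783) = 985;  Li(7783) ≈ 1002.23;  π(x) − Li(x) ≈ -17.23.

Direct count of primes ≤ 7783 gives π(7783) = 985. Numerical evaluation of the logarithmic integral gives Li(7783) ≈ 1002.23. The difference π(x) − Li(x) ≈ -17.23 is typically negative for small/moderate x (Li(x) overestimates), though Littlewood's theorem shows this sign changes infinitely often.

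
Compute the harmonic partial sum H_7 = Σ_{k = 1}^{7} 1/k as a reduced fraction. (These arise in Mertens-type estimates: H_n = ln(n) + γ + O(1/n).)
H_7 = 363/140

Direct summation: H_7 = 1 + 1/2 + ... + 1/7. The least common denominator is lcm(1, ..., 7) = 420; over this denominator the numerator is 420 + 210 + 140 + 105 + 84 + 70 + 60 = 1089, so H_7 = 1089/420; reducing by gcd(1089, 420) = 3 gives 363/140 ≈ 2.59286. (The PNT-adjacent estimate ln(7) + γ ≈ 2.52313 matches within O(1/n).)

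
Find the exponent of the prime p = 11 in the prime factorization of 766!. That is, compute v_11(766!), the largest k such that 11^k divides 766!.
v_11(766!) = 75

Legendre's formula: v_p(n!) = Σ_{k ≥ 1} ⌊n / p^k⌋. For p = 11, n = 766, the terms are:
  ⌊766/11^1⌋ = ⌊766/11⌋ = 69
  ⌊766/11^2⌋ = ⌊766/121⌋ = 6
(the next term ⌊766/11^3⌋ = 0, terminating the sum). Summing: v_11(766!) = 69 + 6 = 75.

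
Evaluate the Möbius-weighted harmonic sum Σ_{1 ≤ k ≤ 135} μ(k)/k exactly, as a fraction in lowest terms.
Σ μ(k)/k = 1798157260399775266990045811129040783798487774562/262948239526313870385685898536205956450305483726315

Values of μ(k) for 1 ≤ k ≤ 135: μ(1) = 1, μ(2) = -1, μ(3) = -1, μ(5) = -1, μ(6) = 1, μ(7) = -1, μ(10) = 1, μ(11) = -1, μ(13) = -1, μ(14) = 1, μ(15) = 1, μ(17) = -1, μ(19) = -1, μ(21) = 1, μ(22) = 1, μ(23) = -1, μ(26) = 1, μ(29) = -1, μ(30) = -1, μ(31) = -1, μ(33) = 1, μ(34) = 1, μ(35) = 1, μ(37) = -1, μ(38) = 1, μ(39) = 1, μ(41) = -1, μ(42) = -1, μ(43) = -1, μ(46) = 1, μ(47) = -1, μ(51) = 1, μ(53) = -1, μ(55) = 1, μ(57) = 1, μ(58) = 1, μ(59) = -1, μ(61) = -1, μ(62) = 1, μ(65) = 1, μ(66) = -1, μ(67) = -1, μ(69) = 1, μ(70) = -1, μ(71) = -1, μ(73) = -1, μ(74) = 1, μ(77) = 1, μ(78) = -1, μ(79) = -1, μ(82) = 1, μ(83) = -1, μ(85) = 1, μ(86) = 1, μ(87) = 1, μ(89) = -1, μ(91) = 1, μ(93) = 1, μ(94) = 1, μ(95) = 1, μ(97) = -1, μ(101) = -1, μ(102) = -1, μ(103) = -1, μ(105) = -1, μ(106) = 1, μ(107) = -1, μ(109) = -1, μ(110) = -1, μ(111) = 1, μ(113) = -1, μ(114) = -1, μ(115) = 1, μ(118) = 1, μ(119) = 1, μ(122) = 1, μ(123) = 1, μ(127) = -1, μ(129) = 1, μ(130) = -1, μ(131) = -1, μ(133) = 1, μ(134) = 1, with μ = 0 on non-squarefree integers. Summing μ(k)/k for k where μ(k) ≠ 0 gives 1798157260399775266990045811129040783798487774562/262948239526313870385685898536205956450305483726315 ≈ 0.0068. (PNT ⟺ this sum → 0 as n → ∞.)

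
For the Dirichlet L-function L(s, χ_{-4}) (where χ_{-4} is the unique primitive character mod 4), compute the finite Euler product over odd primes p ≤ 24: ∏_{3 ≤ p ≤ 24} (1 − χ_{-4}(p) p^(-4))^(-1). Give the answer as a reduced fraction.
∏ = 2907090265708363109850475/2939590979896221115088896

The odd primes p ≤ 24 are [3, 5, 7, 11, 13, 17, 19, 23]. For each, χ(p) = 1 if p ≡ 1 mod 4, χ(p) = −1 if p ≡ 3 mod 4. Taking (1 − χ(p)/p^4)^(-1) = p^4/(p^4 − χ(p)): (1 − (-1)/3^4)^(-1) · (1 − (1)/5^4)^(-1) · (1 − (-1)/7^4)^(-1) · (1 − (-1)/11^4)^(-1) · (1 − (1)/13^4)^(-1) · (1 − (1)/17^4)^(-1) · (1 − (-1)/19^4)^(-1) · (1 − (-1)/23^4)^(-1) = 2907090265708363109850475/2939590979896221115088896.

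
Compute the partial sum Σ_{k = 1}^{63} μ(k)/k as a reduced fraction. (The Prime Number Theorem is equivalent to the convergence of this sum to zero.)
Σ μ(k)/k = 1874648830674470878723/117288381359406970983270

Values of μ(k) for 1 ≤ k ≤ 63: μ(1) = 1, μ(2) = -1, μ(3) = -1, μ(5) = -1, μ(6) = 1, μ(7) = -1, μ(10) = 1, μ(11) = -1, μ(13) = -1, μ(14) = 1, μ(15) = 1, μ(17) = -1, μ(19) = -1, μ(21) = 1, μ(22) = 1, μ(23) = -1, μ(26) = 1, μ(29) = -1, μ(30) = -1, μ(31) = -1, μ(33) = 1, μ(34) = 1, μ(35) = 1, μ(37) = -1, μ(38) = 1, μ(39) = 1, μ(41) = -1, μ(42) = -1, μ(43) = -1, μ(46) = 1, μ(47) = -1, μ(51) = 1, μ(53) = -1, μ(55) = 1, μ(57) = 1, μ(58) = 1, μ(59) = -1, μ(61) = -1, μ(62) = 1, with μ = 0 on non-squarefree integers. Summing μ(k)/k for k where μ(k) ≠ 0 gives 1874648830674470878723/117288381359406970983270 ≈ 0.0160. (PNT ⟺ this sum → 0 as n → ∞.)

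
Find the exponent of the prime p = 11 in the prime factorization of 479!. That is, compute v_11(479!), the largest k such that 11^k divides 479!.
v_11(479!) = 46

Legendre's formula: v_p(n!) = Σ_{k ≥ 1} ⌊n / p^k⌋. For p = 11, n = 479, the terms are:
  ⌊479/11^1⌋ = ⌊479/11⌋ = 43
  ⌊479/11^2⌋ = ⌊479/121⌋ = 3
(the next term ⌊479/11^3⌋ = 0, terminating the sum). Summing: v_11(479!) = 43 + 3 = 46.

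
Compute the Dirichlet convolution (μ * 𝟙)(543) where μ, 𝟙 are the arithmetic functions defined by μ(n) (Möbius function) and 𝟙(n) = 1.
(μ * 𝟙)(543) = 0

Divisors of 543: [1, 3, 181, 543]. For each d | 543:
  d = 1: μ(1) · 𝟙(543/1) = 1 · 1 = 1
  d = 3: μ(3) · 𝟙(543/3) = -1 · 1 = -1
  d = 181: μ(181) · 𝟙(543/181) = -1 · 1 = -1
  d = 543: μ(543) · 𝟙(543/543) = 1 · 1 = 1
Summing: (μ * 𝟙)(543) = 1 + -1 + -1 + 1 = 0.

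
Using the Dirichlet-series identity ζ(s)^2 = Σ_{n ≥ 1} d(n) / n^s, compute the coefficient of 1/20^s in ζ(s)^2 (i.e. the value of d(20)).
d(20) = 6

ζ(s)^2 = (Σ 1/m^s)(Σ 1/k^s). The coefficient of 1/n^s in the product is the number of ordered pairs (m, k) with mk = n, which equals d(n). For n = 20, divisors are [1, 2, 4, 5, 10, 20], so d(20) = 6.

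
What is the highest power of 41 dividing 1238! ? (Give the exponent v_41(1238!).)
v_41(1238!) = 30

Legendre's formula: v_p(n!) = Σ_{k ≥ 1} ⌊n / p^k⌋. For p = 41, n = 1238, the terms are:
  ⌊1238/41^1⌋ = ⌊1238/41⌋ = 30
(the next term ⌊1238/41^2⌋ = 0, terminating the sum). Summing: v_41(1238!) = 30 = 30.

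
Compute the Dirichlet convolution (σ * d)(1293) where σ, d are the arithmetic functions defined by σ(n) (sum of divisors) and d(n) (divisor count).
(σ * d)(1293) = 2604

Divisors of 1293: [1, 3, 431, 1293]. For each d | 1293:
  d = 1: σ(1) · d(1293/1) = 1 · 4 = 4
  d = 3: σ(3) · d(1293/3) = 4 · 2 = 8
  d = 431: σ(431) · d(1293/431) = 432 · 2 = 864
  d = 1293: σ(1293) · d(1293/1293) = 1728 · 1 = 1728
Summing: (σ * d)(1293) = 4 + 8 + 864 + 1728 = 2604.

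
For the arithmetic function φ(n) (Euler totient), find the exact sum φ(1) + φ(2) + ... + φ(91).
Σ_{n ≤ 91} φ(n) = 2552

Compute φ(n) for each 1 ≤ n ≤ 91: φ(1) = 1, φ(2) = 1, φ(3) = 2, φ(4) = 2, φ(5) = 4, φ(6) = 2, φ(7) = 6, φ(8) = 4, φ(9) = 6, φ(10) = 4, φ(11) = 10, φ(12) = 4, φ(13) = 12, φ(14) = 6, φ(15) = 8, φ(16) = 8, φ(17) = 16, φ(18) = 6, φ(19) = 18, φ(20) = 8, φ(21) = 12, φ(22) = 10, φ(23) = 22, φ(24) = 8, φ(25) = 20, φ(26) = 12, φ(27) = 18, φ(28) = 12, φ(29) = 28, φ(30) = 8, φ(31) = 30, φ(32) = 16, φ(33) = 20, φ(34) = 16, φ(35) = 24, φ(36) = 12, φ(37) = 36, φ(38) = 18, φ(39) = 24, φ(40) = 16, φ(41) = 40, φ(42) = 12, φ(43) = 42, φ(44) = 20, φ(45) = 24, φ(46) = 22, φ(47) = 46, φ(48) = 16, φ(49) = 42, φ(50) = 20, φ(51) = 32, φ(52) = 24, φ(53) = 52, φ(54) = 18, φ(55) = 40, φ(56) = 24, φ(57) = 36, φ(58) = 28, φ(59) = 58, φ(60) = 16, φ(61) = 60, φ(62) = 30, φ(63) = 36, φ(64) = 32, φ(65) = 48, φ(66) = 20, φ(67) = 66, φ(68) = 32, φ(69) = 44, φ(70) = 24, φ(71) = 70, φ(72) = 24, φ(73) = 72, φ(74) = 36, φ(75) = 40, φ(76) = 36, φ(77) = 60, φ(78) = 24, φ(79) = 78, φ(80) = 32, φ(81) = 54, φ(82) = 40, φ(83) = 82, φ(84) = 24, φ(85) = 64, φ(86) = 42, φ(87) = 56, φ(88) = 40, φ(89) = 88, φ(90) = 24, φ(91) = 72. Summing all 91 values: 2552. (Average order: Σ_{n ≤ x} φ(n) ~ (3/π²) x². For x = 91, (3/π²)·91² ≈ 2517.12.)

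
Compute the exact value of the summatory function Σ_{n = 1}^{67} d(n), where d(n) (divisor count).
Σ_{n ≤ 67} d(n) = 294

Compute d(n) for each 1 ≤ n ≤ 67: d(1) = 1, d(2) = 2, d(3) = 2, d(4) = 3, d(5) = 2, d(6) = 4, d(7) = 2, d(8) = 4, d(9) = 3, d(10) = 4, d(11) = 2, d(12) = 6, d(13) = 2, d(14) = 4, d(15) = 4, d(16) = 5, d(17) = 2, d(18) = 6, d(19) = 2, d(20) = 6, d(21) = 4, d(22) = 4, d(23) = 2, d(24) = 8, d(25) = 3, d(26) = 4, d(27) = 4, d(28) = 6, d(29) = 2, d(30) = 8, d(31) = 2, d(32) = 6, d(33) = 4, d(34) = 4, d(35) = 4, d(36) = 9, d(37) = 2, d(38) = 4, d(39) = 4, d(40) = 8, d(41) = 2, d(42) = 8, d(43) = 2, d(44) = 6, d(45) = 6, d(46) = 4, d(47) = 2, d(48) = 10, d(49) = 3, d(50) = 6, d(51) = 4, d(52) = 6, d(53) = 2, d(54) = 8, d(55) = 4, d(56) = 8, d(57) = 4, d(58) = 4, d(59) = 2, d(60) = 12, d(61) = 2, d(62) = 4, d(63) = 6, d(64) = 7, d(65) = 4, d(66) = 8, d(67) = 2. Summing all 67 values: 294. (Dirichlet's divisor formula: Σ_{n ≤ x} d(n) = x ln(x) + (2γ − 1) x + O(√x). For x = 67, the asymptotic estimate is ≈ 292.06.)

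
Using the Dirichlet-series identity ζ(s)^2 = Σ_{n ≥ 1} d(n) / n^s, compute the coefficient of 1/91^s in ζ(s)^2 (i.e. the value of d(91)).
d(91) = 4

ζ(s)^2 = (Σ 1/m^s)(Σ 1/k^s). The coefficient of 1/n^s in the product is the number of ordered pairs (m, k) with mk = n, which equals d(n). For n = 91, divisors are [1, 7, 13, 91], so d(91) = 4.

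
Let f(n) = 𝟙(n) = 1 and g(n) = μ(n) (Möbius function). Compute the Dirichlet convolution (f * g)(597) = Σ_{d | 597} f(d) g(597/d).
(𝟙 * μ)(597) = 0

Divisors of 597: [1, 3, 199, 597]. For each d | 597:
  d = 1: 𝟙(1) · μ(597/1) = 1 · 1 = 1
  d = 3: 𝟙(3) · μ(597/3) = 1 · -1 = -1
  d = 199: 𝟙(199) · μ(597/199) = 1 · -1 = -1
  d = 597: 𝟙(597) · μ(597/597) = 1 · 1 = 1
Summing: (𝟙 * μ)(597) = 1 + -1 + -1 + 1 = 0.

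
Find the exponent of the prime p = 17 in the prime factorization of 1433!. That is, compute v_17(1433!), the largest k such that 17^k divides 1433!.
v_17(1433!) = 88

Legendre's formula: v_p(n!) = Σ_{k ≥ 1} ⌊n / p^k⌋. For p = 17, n = 1433, the terms are:
  ⌊1433/17^1⌋ = ⌊1433/17⌋ = 84
  ⌊1433/17^2⌋ = ⌊1433/289⌋ = 4
(the next term ⌊1433/17^3⌋ = 0, terminating the sum). Summing: v_17(1433!) = 84 + 4 = 88.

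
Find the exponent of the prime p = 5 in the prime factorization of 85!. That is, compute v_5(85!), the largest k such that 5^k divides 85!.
v_5(85!) = 20

Legendre's formula: v_p(n!) = Σ_{k ≥ 1} ⌊n / p^k⌋. For p = 5, n = 85, the terms are:
  ⌊85/5^1⌋ = ⌊85/5⌋ = 17
  ⌊85/5^2⌋ = ⌊85/25⌋ = 3
(the next term ⌊85/5^3⌋ = 0, terminating the sum). Summing: v_5(85!) = 17 + 3 = 20.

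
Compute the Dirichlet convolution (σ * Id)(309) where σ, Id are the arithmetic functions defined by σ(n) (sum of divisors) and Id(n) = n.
(σ * Id)(309) = 1449

Divisors of 309: [1, 3, 103, 309]. For each d | 309:
  d = 1: σ(1) · Id(309/1) = 1 · 309 = 309
  d = 3: σ(3) · Id(309/3) = 4 · 103 = 412
  d = 103: σ(103) · Id(309/103) = 104 · 3 = 312
  d = 309: σ(309) · Id(309/309) = 416 · 1 = 416
Summing: (σ * Id)(309) = 309 + 412 + 312 + 416 = 1449.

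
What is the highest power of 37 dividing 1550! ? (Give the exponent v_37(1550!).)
v_37(1550!) = 42

Legendre's formula: v_p(n!) = Σ_{k ≥ 1} ⌊n / p^k⌋. For p = 37, n = 1550, the terms are:
  ⌊1550/37^1⌋ = ⌊1550/37⌋ = 41
  ⌊1550/37^2⌋ = ⌊1550/1369⌋ = 1
(the next term ⌊1550/37^3⌋ = 0, terminating the sum). Summing: v_37(1550!) = 41 + 1 = 42.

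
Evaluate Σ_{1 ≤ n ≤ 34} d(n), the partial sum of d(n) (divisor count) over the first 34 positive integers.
Σ_{n ≤ 34} d(n) = 127

Compute d(n) for each 1 ≤ n ≤ 34: d(1) = 1, d(2) = 2, d(3) = 2, d(4) = 3, d(5) = 2, d(6) = 4, d(7) = 2, d(8) = 4, d(9) = 3, d(10) = 4, d(11) = 2, d(12) = 6, d(13) = 2, d(14) = 4, d(15) = 4, d(16) = 5, d(17) = 2, d(18) = 6, d(19) = 2, d(20) = 6, d(21) = 4, d(22) = 4, d(23) = 2, d(24) = 8, d(25) = 3, d(26) = 4, d(27) = 4, d(28) = 6, d(29) = 2, d(30) = 8, d(31) = 2, d(32) = 6, d(33) = 4, d(34) = 4. Summing all 34 values: 127. (Dirichlet's divisor formula: Σ_{n ≤ x} d(n) = x ln(x) + (2γ − 1) x + O(√x). For x = 34, the asymptotic estimate is ≈ 125.15.)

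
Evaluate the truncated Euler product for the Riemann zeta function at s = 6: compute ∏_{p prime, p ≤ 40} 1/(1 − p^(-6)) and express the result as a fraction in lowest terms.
∏ = 2571922726855099316399649303649342571118604998275/2528078112959041874006989121312570427443559530496

The primes p ≤ 40 are [2, 3, 5, 7, 11, 13, 17, 19, 23, 29, 31, 37]. For each prime, (1 − 1/p^6)^(-1) = p^6 / (p^6 − 1). The product is (1 − 1/2^6)^(-1), (1 − 1/3^6)^(-1), (1 − 1/5^6)^(-1), (1 − 1/7^6)^(-1), (1 − 1/11^6)^(-1), (1 − 1/13^6)^(-1), (1 − 1/17^6)^(-1), (1 − 1/19^6)^(-1), (1 − 1/23^6)^(-1), (1 − 1/29^6)^(-1), (1 − 1/31^6)^(-1), (1 − 1/37^6)^(-1) = ∏ p^6 / (p^6 − 1) = 2571922726855099316399649303649342571118604998275/2528078112959041874006989121312570427443559530496.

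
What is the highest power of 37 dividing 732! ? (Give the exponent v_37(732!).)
v_37(732!) = 19

Legendre's formula: v_p(n!) = Σ_{k ≥ 1} ⌊n / p^k⌋. For p = 37, n = 732, the terms are:
  ⌊732/37^1⌋ = ⌊732/37⌋ = 19
(the next term ⌊732/37^2⌋ = 0, terminating the sum). Summing: v_37(732!) = 19 = 19.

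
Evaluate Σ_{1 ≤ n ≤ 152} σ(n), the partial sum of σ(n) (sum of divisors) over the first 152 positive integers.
Σ_{n ≤ 152} σ(n) = 19056

Compute σ(n) for each 1 ≤ n ≤ 152: σ(1) = 1, σ(2) = 3, σ(3) = 4, σ(4) = 7, σ(5) = 6, σ(6) = 12, σ(7) = 8, σ(8) = 15, σ(9) = 13, σ(10) = 18, σ(11) = 12, σ(12) = 28, σ(13) = 14, σ(14) = 24, σ(15) = 24, σ(16) = 31, σ(17) = 18, σ(18) = 39, σ(19) = 20, σ(20) = 42, σ(21) = 32, σ(22) = 36, σ(23) = 24, σ(24) = 60, σ(25) = 31, σ(26) = 42, σ(27) = 40, σ(28) = 56, σ(29) = 30, σ(30) = 72, σ(31) = 32, σ(32) = 63, σ(33) = 48, σ(34) = 54, σ(35) = 48, σ(36) = 91, σ(37) = 38, σ(38) = 60, σ(39) = 56, σ(40) = 90, σ(41) = 42, σ(42) = 96, σ(43) = 44, σ(44) = 84, σ(45) = 78, σ(46) = 72, σ(47) = 48, σ(48) = 124, σ(49) = 57, σ(50) = 93, σ(51) = 72, σ(52) = 98, σ(53) = 54, σ(54) = 120, σ(55) = 72, σ(56) = 120, σ(57) = 80, σ(58) = 90, σ(59) = 60, σ(60) = 168, σ(61) = 62, σ(62) = 96, σ(63) = 104, σ(64) = 127, σ(65) = 84, σ(66) = 144, σ(67) = 68, σ(68) = 126, σ(69) = 96, σ(70) = 144, σ(71) = 72, σ(72) = 195, σ(73) = 74, σ(74) = 114, σ(75) = 124, σ(76) = 140, σ(77) = 96, σ(78) = 168, σ(79) = 80, σ(80) = 186, σ(81) = 121, σ(82) = 126, σ(83) = 84, σ(84) = 224, σ(85) = 108, σ(86) = 132, σ(87) = 120, σ(88) = 180, σ(89) = 90, σ(90) = 234, σ(91) = 112, σ(92) = 168, σ(93) = 128, σ(94) = 144, σ(95) = 120, σ(96) = 252, σ(97) = 98, σ(98) = 171, σ(99) = 156, σ(100) = 217, σ(101) = 102, σ(102) = 216, σ(103) = 104, σ(104) = 210, σ(105) = 192, σ(106) = 162, σ(107) = 108, σ(108) = 280, σ(109) = 110, σ(110) = 216, σ(111) = 152, σ(112) = 248, σ(113) = 114, σ(114) = 240, σ(115) = 144, σ(116) = 210, σ(117) = 182, σ(118) = 180, σ(119) = 144, σ(120) = 360, σ(121) = 133, σ(122) = 186, σ(123) = 168, σ(124) = 224, σ(125) = 156, σ(126) = 312, σ(127) = 128, σ(128) = 255, σ(129) = 176, σ(130) = 252, σ(131) = 132, σ(132) = 336, σ(133) = 160, σ(134) = 204, σ(135) = 240, σ(136) = 270, σ(137) = 138, σ(138) = 288, σ(139) = 140, σ(140) = 336, σ(141) = 192, σ(142) = 216, σ(143) = 168, σ(144) = 403, σ(145) = 180, σ(146) = 222, σ(147) = 228, σ(148) = 266, σ(149) = 150, σ(150) = 372, σ(151) = 152, σ(152) = 300. Summing all 152 values: 19056. (Average order: Σ_{n ≤ x} σ(n) ~ (π²/12) x². For x = 152, (π²/12)·152² ≈ 19002.28.)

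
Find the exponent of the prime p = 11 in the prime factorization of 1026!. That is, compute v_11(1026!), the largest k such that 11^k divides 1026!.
v_11(1026!) = 101

Legendre's formula: v_p(n!) = Σ_{k ≥ 1} ⌊n / p^k⌋. For p = 11, n = 1026, the terms are:
  ⌊1026/11^1⌋ = ⌊1026/11⌋ = 93
  ⌊1026/11^2⌋ = ⌊1026/121⌋ = 8
(the next term ⌊1026/11^3⌋ = 0, terminating the sum). Summing: v_11(1026!) = 93 + 8 = 101.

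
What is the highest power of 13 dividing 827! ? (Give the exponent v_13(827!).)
v_13(827!) = 67

Legendre's formula: v_p(n!) = Σ_{k ≥ 1} ⌊n / p^k⌋. For p = 13, n = 827, the terms are:
  ⌊827/13^1⌋ = ⌊827/13⌋ = 63
  ⌊827/13^2⌋ = ⌊827/169⌋ = 4
(the next term ⌊827/13^3⌋ = 0, terminating the sum). Summing: v_13(827!) = 63 + 4 = 67.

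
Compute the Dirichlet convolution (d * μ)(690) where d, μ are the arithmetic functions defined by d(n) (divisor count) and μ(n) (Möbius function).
(d * μ)(690) = 1

Divisors of 690: [1, 2, 3, 5, 6, 10, 15, 23, 30, 46, 69, 115, 138, 230, 345, 690]. For each d | 690:
  d = 1: d(1) · μ(690/1) = 1 · 1 = 1
  d = 2: d(2) · μ(690/2) = 2 · -1 = -2
  d = 3: d(3) · μ(690/3) = 2 · -1 = -2
  d = 5: d(5) · μ(690/5) = 2 · -1 = -2
  d = 6: d(6) · μ(690/6) = 4 · 1 = 4
  d = 10: d(10) · μ(690/10) = 4 · 1 = 4
  d = 15: d(15) · μ(690/15) = 4 · 1 = 4
  d = 23: d(23) · μ(690/23) = 2 · -1 = -2
  d = 30: d(30) · μ(690/30) = 8 · -1 = -8
  d = 46: d(46) · μ(690/46) = 4 · 1 = 4
  d = 69: d(69) · μ(690/69) = 4 · 1 = 4
  d = 115: d(115) · μ(690/115) = 4 · 1 = 4
  d = 138: d(138) · μ(690/138) = 8 · -1 = -8
  d = 230: d(230) · μ(690/230) = 8 · -1 = -8
  d = 345: d(345) · μ(690/345) = 8 · -1 = -8
  d = 690: d(690) · μ(690/690) = 16 · 1 = 16
Summing: (d * μ)(690) = 1 + -2 + -2 + -2 + 4 + 4 + 4 + -2 + -8 + 4 + 4 + 4 + -8 + -8 + -8 + 16 = 1.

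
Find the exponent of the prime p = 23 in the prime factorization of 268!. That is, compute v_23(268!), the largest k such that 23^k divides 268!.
v_23(268!) = 11

Legendre's formula: v_p(n!) = Σ_{k ≥ 1} ⌊n / p^k⌋. For p = 23, n = 268, the terms are:
  ⌊268/23^1⌋ = ⌊268/23⌋ = 11
(the next term ⌊268/23^2⌋ = 0, terminating the sum). Summing: v_23(268!) = 11 = 11.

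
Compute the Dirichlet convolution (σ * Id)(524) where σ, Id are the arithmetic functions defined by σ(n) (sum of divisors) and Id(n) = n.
(σ * Id)(524) = 4471

Divisors of 524: [1, 2, 4, 131, 262, 524]. For each d | 524:
  d = 1: σ(1) · Id(524/1) = 1 · 524 = 524
  d = 2: σ(2) · Id(524/2) = 3 · 262 = 786
  d = 4: σ(4) · Id(524/4) = 7 · 131 = 917
  d = 131: σ(131) · Id(524/131) = 132 · 4 = 528
  d = 262: σ(262) · Id(524/262) = 396 · 2 = 792
  d = 524: σ(524) · Id(524/524) = 924 · 1 = 924
Summing: (σ * Id)(524) = 524 + 786 + 917 + 528 + 792 + 924 = 4471.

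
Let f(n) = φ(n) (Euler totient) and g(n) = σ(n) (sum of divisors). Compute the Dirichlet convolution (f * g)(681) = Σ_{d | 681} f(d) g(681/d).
(φ * σ)(681) = 2724

Divisors of 681: [1, 3, 227, 681]. For each d | 681:
  d = 1: φ(1) · σ(681/1) = 1 · 912 = 912
  d = 3: φ(3) · σ(681/3) = 2 · 228 = 456
  d = 227: φ(227) · σ(681/227) = 226 · 4 = 904
  d = 681: φ(681) · σ(681/681) = 452 · 1 = 452
Summing: (φ * σ)(681) = 912 + 456 + 904 + 452 = 2724.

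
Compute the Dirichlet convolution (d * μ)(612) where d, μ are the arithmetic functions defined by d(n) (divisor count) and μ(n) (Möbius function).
(d * μ)(612) = 1

Divisors of 612: [1, 2, 3, 4, 6, 9, 12, 17, 18, 34, 36, 51, 68, 102, 153, 204, 306, 612]. For each d | 612:
  d = 1: d(1) · μ(612/1) = 1 · 0 = 0
  d = 2: d(2) · μ(612/2) = 2 · 0 = 0
  d = 3: d(3) · μ(612/3) = 2 · 0 = 0
  d = 4: d(4) · μ(612/4) = 3 · 0 = 0
  d = 6: d(6) · μ(612/6) = 4 · -1 = -4
  d = 9: d(9) · μ(612/9) = 3 · 0 = 0
  d = 12: d(12) · μ(612/12) = 6 · 1 = 6
  d = 17: d(17) · μ(612/17) = 2 · 0 = 0
  d = 18: d(18) · μ(612/18) = 6 · 1 = 6
  d = 34: d(34) · μ(612/34) = 4 · 0 = 0
  d = 36: d(36) · μ(612/36) = 9 · -1 = -9
  d = 51: d(51) · μ(612/51) = 4 · 0 = 0
  d = 68: d(68) · μ(612/68) = 6 · 0 = 0
  d = 102: d(102) · μ(612/102) = 8 · 1 = 8
  d = 153: d(153) · μ(612/153) = 6 · 0 = 0
  d = 204: d(204) · μ(612/204) = 12 · -1 = -12
  d = 306: d(306) · μ(612/306) = 12 · -1 = -12
  d = 612: d(612) · μ(612/612) = 18 · 1 = 18
Summing: (d * μ)(612) = 0 + 0 + 0 + 0 + -4 + 0 + 6 + 0 + 6 + 0 + -9 + 0 + 0 + 8 + 0 + -12 + -12 + 18 = 1.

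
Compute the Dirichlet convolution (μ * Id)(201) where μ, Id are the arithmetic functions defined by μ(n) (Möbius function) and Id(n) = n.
(μ * Id)(201) = 132

Divisors of 201: [1, 3, 67, 201]. For each d | 201:
  d = 1: μ(1) · Id(201/1) = 1 · 201 = 201
  d = 3: μ(3) · Id(201/3) = -1 · 67 = -67
  d = 67: μ(67) · Id(201/67) = -1 · 3 = -3
  d = 201: μ(201) · Id(201/201) = 1 · 1 = 1
Summing: (μ * Id)(201) = 201 + -67 + -3 + 1 = 132.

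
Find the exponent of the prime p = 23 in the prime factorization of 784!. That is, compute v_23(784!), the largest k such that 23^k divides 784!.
v_23(784!) = 35

Legendre's formula: v_p(n!) = Σ_{k ≥ 1} ⌊n / p^k⌋. For p = 23, n = 784, the terms are:
  ⌊784/23^1⌋ = ⌊784/23⌋ = 34
  ⌊784/23^2⌋ = ⌊784/529⌋ = 1
(the next term ⌊784/23^3⌋ = 0, terminating the sum). Summing: v_23(784!) = 34 + 1 = 35.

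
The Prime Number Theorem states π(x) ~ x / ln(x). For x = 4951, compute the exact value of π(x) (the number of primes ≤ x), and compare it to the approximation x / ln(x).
π(4951) = 662;  x/ln(x) ≈ 581.97;  relative error ≈ 12.09%.

Directly count primes up to 4951: π(4951) = 662. The PNT approximation gives 4951/ln(4951) ≈ 4951/8.50734 ≈ 581.97. Relative error (π(x) − x/ln(x)) / π(x) ≈ 12.09%; the approximation is known to undercount slightly (Li(x) is a better estimate).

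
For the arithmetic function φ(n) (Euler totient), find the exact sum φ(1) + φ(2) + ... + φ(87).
Σ_{n ≤ 87} φ(n) = 2328

Compute φ(n) for each 1 ≤ n ≤ 87: φ(1) = 1, φ(2) = 1, φ(3) = 2, φ(4) = 2, φ(5) = 4, φ(6) = 2, φ(7) = 6, φ(8) = 4, φ(9) = 6, φ(10) = 4, φ(11) = 10, φ(12) = 4, φ(13) = 12, φ(14) = 6, φ(15) = 8, φ(16) = 8, φ(17) = 16, φ(18) = 6, φ(19) = 18, φ(20) = 8, φ(21) = 12, φ(22) = 10, φ(23) = 22, φ(24) = 8, φ(25) = 20, φ(26) = 12, φ(27) = 18, φ(28) = 12, φ(29) = 28, φ(30) = 8, φ(31) = 30, φ(32) = 16, φ(33) = 20, φ(34) = 16, φ(35) = 24, φ(36) = 12, φ(37) = 36, φ(38) = 18, φ(39) = 24, φ(40) = 16, φ(41) = 40, φ(42) = 12, φ(43) = 42, φ(44) = 20, φ(45) = 24, φ(46) = 22, φ(47) = 46, φ(48) = 16, φ(49) = 42, φ(50) = 20, φ(51) = 32, φ(52) = 24, φ(53) = 52, φ(54) = 18, φ(55) = 40, φ(56) = 24, φ(57) = 36, φ(58) = 28, φ(59) = 58, φ(60) = 16, φ(61) = 60, φ(62) = 30, φ(63) = 36, φ(64) = 32, φ(65) = 48, φ(66) = 20, φ(67) = 66, φ(68) = 32, φ(69) = 44, φ(70) = 24, φ(71) = 70, φ(72) = 24, φ(73) = 72, φ(74) = 36, φ(75) = 40, φ(76) = 36, φ(77) = 60, φ(78) = 24, φ(79) = 78, φ(80) = 32, φ(81) = 54, φ(82) = 40, φ(83) = 82, φ(84) = 24, φ(85) = 64, φ(86) = 42, φ(87) = 56. Summing all 87 values: 2328. (Average order: Σ_{n ≤ x} φ(n) ~ (3/π²) x². For x = 87, (3/π²)·87² ≈ 2300.70.)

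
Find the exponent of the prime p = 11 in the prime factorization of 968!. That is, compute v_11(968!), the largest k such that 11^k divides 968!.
v_11(968!) = 96

Legendre's formula: v_p(n!) = Σ_{k ≥ 1} ⌊n / p^k⌋. For p = 11, n = 968, the terms are:
  ⌊968/11^1⌋ = ⌊968/11⌋ = 88
  ⌊968/11^2⌋ = ⌊968/121⌋ = 8
(the next term ⌊968/11^3⌋ = 0, terminating the sum). Summing: v_11(968!) = 88 + 8 = 96.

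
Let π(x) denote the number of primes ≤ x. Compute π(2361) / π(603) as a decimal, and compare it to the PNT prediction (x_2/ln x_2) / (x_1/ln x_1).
π(2361)/π(603) = 350/110 ≈ 3.1818;  PNT prediction ≈ 3.2273.

π(603) = 110 and π(2361) = 350, so π(2361)/π(603) ≈ 3.1818. The PNT-predicted ratio is (2361/ln(2361)) / (603/ln(603)) ≈ 3.2273. The two agree to within a few percent, as expected.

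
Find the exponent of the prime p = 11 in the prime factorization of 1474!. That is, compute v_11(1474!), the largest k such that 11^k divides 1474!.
v_11(1474!) = 147

Legendre's formula: v_p(n!) = Σ_{k ≥ 1} ⌊n / p^k⌋. For p = 11, n = 1474, the terms are:
  ⌊1474/11^1⌋ = ⌊1474/11⌋ = 134
  ⌊1474/11^2⌋ = ⌊1474/121⌋ = 12
  ⌊1474/11^3⌋ = ⌊1474/1331⌋ = 1
(the next term ⌊1474/11^4⌋ = 0, terminating the sum). Summing: v_11(1474!) = 134 + 12 + 1 = 147.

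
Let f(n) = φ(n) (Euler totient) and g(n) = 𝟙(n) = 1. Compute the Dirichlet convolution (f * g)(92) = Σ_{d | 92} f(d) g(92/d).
(φ * 𝟙)(92) = 92

Divisors of 92: [1, 2, 4, 23, 46, 92]. For each d | 92:
  d = 1: φ(1) · 𝟙(92/1) = 1 · 1 = 1
  d = 2: φ(2) · 𝟙(92/2) = 1 · 1 = 1
  d = 4: φ(4) · 𝟙(92/4) = 2 · 1 = 2
  d = 23: φ(23) · 𝟙(92/23) = 22 · 1 = 22
  d = 46: φ(46) · 𝟙(92/46) = 22 · 1 = 22
  d = 92: φ(92) · 𝟙(92/92) = 44 · 1 = 44
Summing: (φ * 𝟙)(92) = 1 + 1 + 2 + 22 + 22 + 44 = 92.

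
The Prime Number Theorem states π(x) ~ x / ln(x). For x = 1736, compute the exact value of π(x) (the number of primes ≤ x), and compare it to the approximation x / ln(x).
π(1736) = 270;  x/ln(x) ≈ 232.73;  relative error ≈ 13.80%.

Directly count primes up to 1736: π(1736) = 270. The PNT approximation gives 1736/ln(1736) ≈ 1736/7.45934 ≈ 232.73. Relative error (π(x) − x/ln(x)) / π(x) ≈ 13.80%; the approximation is known to undercount slightly (Li(x) is a better estimate).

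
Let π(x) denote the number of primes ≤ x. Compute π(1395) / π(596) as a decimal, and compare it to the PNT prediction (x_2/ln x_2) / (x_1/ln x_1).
π(1395)/π(596) = 221/108 ≈ 2.0463;  PNT prediction ≈ 2.0657.

π(596) = 108 and π(1395) = 221, so π(1395)/π(596) ≈ 2.0463. The PNT-predicted ratio is (1395/ln(1395)) / (596/ln(596)) ≈ 2.0657. The two agree to within a few percent, as expected.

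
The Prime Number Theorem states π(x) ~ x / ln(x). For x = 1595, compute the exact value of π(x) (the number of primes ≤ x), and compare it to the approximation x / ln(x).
π(1595) = 250;  x/ln(x) ≈ 216.28;  relative error ≈ 13.49%.

Directly count primes up to 1595: π(1595) = 250. The PNT approximation gives 1595/ln(1595) ≈ 1595/7.37463 ≈ 216.28. Relative error (π(x) − x/ln(x)) / π(x) ≈ 13.49%; the approximation is known to undercount slightly (Li(x) is a better estimate).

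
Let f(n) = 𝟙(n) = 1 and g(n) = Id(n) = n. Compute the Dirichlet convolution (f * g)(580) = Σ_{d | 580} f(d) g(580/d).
(𝟙 * Id)(580) = 1260

Divisors of 580: [1, 2, 4, 5, 10, 20, 29, 58, 116, 145, 290, 580]. For each d | 580:
  d = 1: 𝟙(1) · Id(580/1) = 1 · 580 = 580
  d = 2: 𝟙(2) · Id(580/2) = 1 · 290 = 290
  d = 4: 𝟙(4) · Id(580/4) = 1 · 145 = 145
  d = 5: 𝟙(5) · Id(580/5) = 1 · 116 = 116
  d = 10: 𝟙(10) · Id(580/10) = 1 · 58 = 58
  d = 20: 𝟙(20) · Id(580/20) = 1 · 29 = 29
  d = 29: 𝟙(29) · Id(580/29) = 1 · 20 = 20
  d = 58: 𝟙(58) · Id(580/58) = 1 · 10 = 10
  d = 116: 𝟙(116) · Id(580/116) = 1 · 5 = 5
  d = 145: 𝟙(145) · Id(580/145) = 1 · 4 = 4
  d = 290: 𝟙(290) · Id(580/290) = 1 · 2 = 2
  d = 580: 𝟙(580) · Id(580/580) = 1 · 1 = 1
Summing: (𝟙 * Id)(580) = 580 + 290 + 145 + 116 + 58 + 29 + 20 + 10 + 5 + 4 + 2 + 1 = 1260.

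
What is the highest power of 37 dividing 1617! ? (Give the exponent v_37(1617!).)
v_37(1617!) = 44

Legendre's formula: v_p(n!) = Σ_{k ≥ 1} ⌊n / p^k⌋. For p = 37, n = 1617, the terms are:
  ⌊1617/37^1⌋ = ⌊1617/37⌋ = 43
  ⌊1617/37^2⌋ = ⌊1617/1369⌋ = 1
(the next term ⌊1617/37^3⌋ = 0, terminating the sum). Summing: v_37(1617!) = 43 + 1 = 44.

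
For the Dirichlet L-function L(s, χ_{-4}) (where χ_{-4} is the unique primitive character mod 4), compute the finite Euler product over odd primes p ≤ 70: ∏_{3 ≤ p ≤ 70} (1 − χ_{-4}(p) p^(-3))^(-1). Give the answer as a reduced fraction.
∏ = 497044101252700953274063170881740849527845657594881/512972994773739111227016105418519405174088647311360

The odd primes p ≤ 70 are [3, 5, 7, 11, 13, 17, 19, 23, 29, 31, 37, 41, 43, 47, 53, 59, 61, 67]. For each, χ(p) = 1 if p ≡ 1 mod 4, χ(p) = −1 if p ≡ 3 mod 4. Taking (1 − χ(p)/p^3)^(-1) = p^3/(p^3 − χ(p)): (1 − (-1)/3^3)^(-1) · (1 − (1)/5^3)^(-1) · (1 − (-1)/7^3)^(-1) · (1 − (-1)/11^3)^(-1) · (1 − (1)/13^3)^(-1) · (1 − (1)/17^3)^(-1) · (1 − (-1)/19^3)^(-1) · (1 − (-1)/23^3)^(-1) · (1 − (1)/29^3)^(-1) · (1 − (-1)/31^3)^(-1) · (1 − (1)/37^3)^(-1) · (1 − (1)/41^3)^(-1) · (1 − (-1)/43^3)^(-1) · (1 − (-1)/47^3)^(-1) · (1 − (1)/53^3)^(-1) · (1 − (-1)/59^3)^(-1) · (1 − (1)/61^3)^(-1) · (1 − (-1)/67^3)^(-1) = 497044101252700953274063170881740849527845657594881/512972994773739111227016105418519405174088647311360.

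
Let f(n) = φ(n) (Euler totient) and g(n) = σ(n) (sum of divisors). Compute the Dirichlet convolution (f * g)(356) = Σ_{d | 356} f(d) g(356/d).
(φ * σ)(356) = 2136

Divisors of 356: [1, 2, 4, 89, 178, 356]. For each d | 356:
  d = 1: φ(1) · σ(356/1) = 1 · 630 = 630
  d = 2: φ(2) · σ(356/2) = 1 · 270 = 270
  d = 4: φ(4) · σ(356/4) = 2 · 90 = 180
  d = 89: φ(89) · σ(356/89) = 88 · 7 = 616
  d = 178: φ(178) · σ(356/178) = 88 · 3 = 264
  d = 356: φ(356) · σ(356/356) = 176 · 1 = 176
Summing: (φ * σ)(356) = 630 + 270 + 180 + 616 + 264 + 176 = 2136.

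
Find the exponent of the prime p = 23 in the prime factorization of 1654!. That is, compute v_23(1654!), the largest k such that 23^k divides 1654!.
v_23(1654!) = 74

Legendre's formula: v_p(n!) = Σ_{k ≥ 1} ⌊n / p^k⌋. For p = 23, n = 1654, the terms are:
  ⌊1654/23^1⌋ = ⌊1654/23⌋ = 71
  ⌊1654/23^2⌋ = ⌊1654/529⌋ = 3
(the next term ⌊1654/23^3⌋ = 0, terminating the sum). Summing: v_23(1654!) = 71 + 3 = 74.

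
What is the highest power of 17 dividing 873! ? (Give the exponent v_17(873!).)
v_17(873!) = 54

Legendre's formula: v_p(n!) = Σ_{k ≥ 1} ⌊n / p^k⌋. For p = 17, n = 873, the terms are:
  ⌊873/17^1⌋ = ⌊873/17⌋ = 51
  ⌊873/17^2⌋ = ⌊873/289⌋ = 3
(the next term ⌊873/17^3⌋ = 0, terminating the sum). Summing: v_17(873!) = 51 + 3 = 54.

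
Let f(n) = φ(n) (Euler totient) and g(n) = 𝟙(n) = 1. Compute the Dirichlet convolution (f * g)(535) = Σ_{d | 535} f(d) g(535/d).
(φ * 𝟙)(535) = 535

Divisors of 535: [1, 5, 107, 535]. For each d | 535:
  d = 1: φ(1) · 𝟙(535/1) = 1 · 1 = 1
  d = 5: φ(5) · 𝟙(535/5) = 4 · 1 = 4
  d = 107: φ(107) · 𝟙(535/107) = 106 · 1 = 106
  d = 535: φ(535) · 𝟙(535/535) = 424 · 1 = 424
Summing: (φ * 𝟙)(535) = 1 + 4 + 106 + 424 = 535.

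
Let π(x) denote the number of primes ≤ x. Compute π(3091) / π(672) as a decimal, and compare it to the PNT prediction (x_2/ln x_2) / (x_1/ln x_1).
π(3091)/π(672) = 442/121 ≈ 3.6529;  PNT prediction ≈ 3.7263.

π(672) = 121 and π(3091) = 442, so π(3091)/π(672) ≈ 3.6529. The PNT-predicted ratio is (3091/ln(3091)) / (672/ln(672)) ≈ 3.7263. The two agree to within a few percent, as expected.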